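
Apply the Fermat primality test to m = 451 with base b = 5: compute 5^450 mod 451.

5^1 ≡ 5 (mod 451)
5^2 ≡ 5^2 = 25 ≡ 25 (mod 451)
5^4 ≡ 25^2 = 625 ≡ 174 (mod 451)
5^8 ≡ 174^2 = 30276 ≡ 59 (mod 451)
5^16 ≡ 59^2 = 3481 ≡ 324 (mod 451)
5^32 ≡ 324^2 = 104976 ≡ 344 (mod 451)
5^64 ≡ 344^2 = 118336 ≡ 174 (mod 451)
5^128 ≡ 174^2 = 30276 ≡ 59 (mod 451)
5^256 ≡ 59^2 = 3481 ≡ 324 (mod 451)
450 = 256 + 128 + 64 + 2 in binary powers of 2.
So 5^450 ≡ 324 · 59 · 174 · 25 ≡ 122 (mod 451).
Since 122 ≠ 1, base 5 is a Fermat witness: 451 is composite.

122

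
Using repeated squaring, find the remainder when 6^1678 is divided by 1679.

748

6^1 ≡ 6 (mod 1679)
6^2 ≡ 6^2 = 36 ≡ 36 (mod 1679)
6^4 ≡ 36^2 = 1296 ≡ 1296 (mod 1679)
6^8 ≡ 1296^2 = 1679616 ≡ 616 (mod 1679)
6^16 ≡ 616^2 = 379456 ≡ 2 (mod 1679)
6^32 ≡ 2^2 = 4 ≡ 4 (mod 1679)
6^64 ≡ 4^2 = 16 ≡ 16 (mod 1679)
6^128 ≡ 16^2 = 256 ≡ 256 (mod 1679)
6^256 ≡ 256^2 = 65536 ≡ 55 (mod 1679)
6^512 ≡ 55^2 = 3025 ≡ 1346 (mod 1679)
6^1024 ≡ 1346^2 = 1811716 ≡ 75 (mod 1679)
1678 = 1024 + 512 + 128 + 8 + 4 + 2 in binary powers of 2.
So 6^1678 ≡ 75 · 1346 · 256 · 616 · 1296 · 36 ≡ 748 (mod 1679).
Since 748 ≠ 1, base 6 is a Fermat witness: 1679 is composite.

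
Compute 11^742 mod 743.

1

11^1 ≡ 11 (mod 743)
11^2 ≡ 11^2 = 121 ≡ 121 (mod 743)
11^4 ≡ 121^2 = 14641 ≡ 524 (mod 743)
11^8 ≡ 524^2 = 274576 ≡ 409 (mod 743)
11^16 ≡ 409^2 = 167281 ≡ 106 (mod 743)
11^32 ≡ 106^2 = 11236 ≡ 91 (mod 743)
11^64 ≡ 91^2 = 8281 ≡ 108 (mod 743)
11^128 ≡ 108^2 = 11664 ≡ 519 (mod 743)
11^256 ≡ 519^2 = 269361 ≡ 395 (mod 743)
11^512 ≡ 395^2 = 156025 ≡ 738 (mod 743)
742 = 512 + 128 + 64 + 32 + 4 + 2 in binary powers of 2.
So 11^742 ≡ 738 · 519 · 108 · 91 · 524 · 121 ≡ 1 (mod 743).
Since the result is 1, base 11 gives no evidence that 743 is composite.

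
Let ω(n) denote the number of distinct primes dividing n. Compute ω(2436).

2436 = 2^2 · 609
609 = 3 · 203
203 = 7 · 29
2436 = 2^2 · 3 · 7 · 29, which has 4 distinct prime factors.

4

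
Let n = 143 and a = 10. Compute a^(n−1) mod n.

133

10^1 ≡ 10 (mod 143)
10^2 ≡ 10^2 = 100 ≡ 100 (mod 143)
10^4 ≡ 100^2 = 10000 ≡ 133 (mod 143)
10^8 ≡ 133^2 = 17689 ≡ 100 (mod 143)
10^16 ≡ 100^2 = 10000 ≡ 133 (mod 143)
10^32 ≡ 133^2 = 17689 ≡ 100 (mod 143)
10^64 ≡ 100^2 = 10000 ≡ 133 (mod 143)
10^128 ≡ 133^2 = 17689 ≡ 100 (mod 143)
142 = 128 + 8 + 4 + 2 in binary powers of 2.
So 10^142 ≡ 100 · 100 · 133 · 100 ≡ 133 (mod 143).
Since 133 ≠ 1, base 10 is a Fermat witness: 143 is composite.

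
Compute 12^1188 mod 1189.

146

12^1 ≡ 12 (mod 1189)
12^2 ≡ 12^2 = 144 ≡ 144 (mod 1189)
12^4 ≡ 144^2 = 20736 ≡ 523 (mod 1189)
12^8 ≡ 523^2 = 273529 ≡ 59 (mod 1189)
12^16 ≡ 59^2 = 3481 ≡ 1103 (mod 1189)
12^32 ≡ 1103^2 = 1216609 ≡ 262 (mod 1189)
12^64 ≡ 262^2 = 68644 ≡ 871 (mod 1189)
12^128 ≡ 871^2 = 758641 ≡ 59 (mod 1189)
12^256 ≡ 59^2 = 3481 ≡ 1103 (mod 1189)
12^512 ≡ 1103^2 = 1216609 ≡ 262 (mod 1189)
12^1024 ≡ 262^2 = 68644 ≡ 871 (mod 1189)
1188 = 1024 + 128 + 32 + 4 in binary powers of 2.
So 12^1188 ≡ 871 · 59 · 262 · 523 ≡ 146 (mod 1189).
Since 146 ≠ 1, base 12 is a Fermat witness: 1189 is composite.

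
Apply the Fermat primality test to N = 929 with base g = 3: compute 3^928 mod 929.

3^1 ≡ 3 (mod 929)
3^2 ≡ 3^2 = 9 ≡ 9 (mod 929)
3^4 ≡ 9^2 = 81 ≡ 81 (mod 929)
3^8 ≡ 81^2 = 6561 ≡ 58 (mod 929)
3^16 ≡ 58^2 = 3364 ≡ 577 (mod 929)
3^32 ≡ 577^2 = 332929 ≡ 347 (mod 929)
3^64 ≡ 347^2 = 120409 ≡ 568 (mod 929)
3^128 ≡ 568^2 = 322624 ≡ 261 (mod 929)
3^256 ≡ 261^2 = 68121 ≡ 304 (mod 929)
3^512 ≡ 304^2 = 92416 ≡ 445 (mod 929)
928 = 512 + 256 + 128 + 32 in binary powers of 2.
So 3^928 ≡ 445 · 304 · 261 · 347 ≡ 1 (mod 929).
Since the result is 1, base 3 gives no evidence that 929 is composite.

1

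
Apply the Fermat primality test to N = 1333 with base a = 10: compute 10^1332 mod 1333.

10^1 ≡ 10 (mod 1333)
10^2 ≡ 10^2 = 100 ≡ 100 (mod 1333)
10^4 ≡ 100^2 = 10000 ≡ 669 (mod 1333)
10^8 ≡ 669^2 = 447561 ≡ 1006 (mod 1333)
10^16 ≡ 1006^2 = 1012036 ≡ 289 (mod 1333)
10^32 ≡ 289^2 = 83521 ≡ 875 (mod 1333)
10^64 ≡ 875^2 = 765625 ≡ 483 (mod 1333)
10^128 ≡ 483^2 = 233289 ≡ 14 (mod 1333)
10^256 ≡ 14^2 = 196 ≡ 196 (mod 1333)
10^512 ≡ 196^2 = 38416 ≡ 1092 (mod 1333)
10^1024 ≡ 1092^2 = 1192464 ≡ 762 (mod 1333)
1332 = 1024 + 256 + 32 + 16 + 4 in binary powers of 2.
So 10^1332 ≡ 762 · 196 · 875 · 289 · 669 ≡ 686 (mod 1333).
Since 686 ≠ 1, base 10 is a Fermat witness: 1333 is composite.

686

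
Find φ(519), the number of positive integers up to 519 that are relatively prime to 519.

344

Factor: 519 = 3 · 173.
φ(519) = (3−1) · (173−1) = 2 · 172 = 344.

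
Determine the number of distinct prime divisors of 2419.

2419 = 41 · 59
2419 = 41 · 59, which has 2 distinct prime factors.

2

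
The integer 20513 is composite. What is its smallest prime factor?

73

20513 is odd.
Digit sum 11, not divisible by 3.
Ends in 3: not divisible by 5.
7: 20513 = 7·2930 + 3
11: 20513 = 11·1864 + 9
13: 20513 = 13·1577 + 12
17: 20513 = 17·1206 + 11
19: 20513 = 19·1079 + 12
23: 20513 = 23·891 + 20
29: 20513 = 29·707 + 10
31: 20513 = 31·661 + 22
37: 20513 = 37·554 + 15
41: 20513 = 41·500 + 13
43: 20513 = 43·477 + 2
47: 20513 = 47·436 + 21
53: 20513 = 53·387 + 2
59: 20513 = 59·347 + 40
61: 20513 = 61·336 + 17
67: 20513 = 67·306 + 11
71: 20513 = 71·288 + 65
73: 20513 = 73·281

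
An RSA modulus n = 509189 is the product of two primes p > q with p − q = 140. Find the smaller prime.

Since p = q + 140, we have 509189 = q(q + 140), so q² + 140q − 509189 = 0.
Discriminant: 140² + 4·509189 = 19600 + 2036756 = 2056356; √2056356 = 1434.
q = (−140 + 1434)/2 = 647, and p = q + 140 = 787.
Check: 647 · 787 = 509189.

647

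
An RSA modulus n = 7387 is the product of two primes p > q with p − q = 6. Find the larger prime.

Since p = q + 6, we have 7387 = q(q + 6), so q² + 6q − 7387 = 0.
Discriminant: 6² + 4·7387 = 36 + 29548 = 29584; √29584 = 172.
q = (−6 + 172)/2 = 83, and p = q + 6 = 89.
Check: 83 · 89 = 7387.

89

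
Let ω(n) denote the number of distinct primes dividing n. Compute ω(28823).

28823 = 19 · 1517
1517 = 37 · 41
28823 = 19 · 37 · 41, which has 3 distinct prime factors.

3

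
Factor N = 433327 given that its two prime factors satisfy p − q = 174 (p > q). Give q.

Since p = q + 174, we have 433327 = q(q + 174), so q² + 174q − 433327 = 0.
Discriminant: 174² + 4·433327 = 30276 + 1733308 = 1763584; √1763584 = 1328.
q = (−174 + 1328)/2 = 577, and p = q + 174 = 751.
Check: 577 · 751 = 433327.

577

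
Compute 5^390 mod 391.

325

5^1 ≡ 5 (mod 391)
5^2 ≡ 5^2 = 25 ≡ 25 (mod 391)
5^4 ≡ 25^2 = 625 ≡ 234 (mod 391)
5^8 ≡ 234^2 = 54756 ≡ 16 (mod 391)
5^16 ≡ 16^2 = 256 ≡ 256 (mod 391)
5^32 ≡ 256^2 = 65536 ≡ 239 (mod 391)
5^64 ≡ 239^2 = 57121 ≡ 35 (mod 391)
5^128 ≡ 35^2 = 1225 ≡ 52 (mod 391)
5^256 ≡ 52^2 = 2704 ≡ 358 (mod 391)
390 = 256 + 128 + 4 + 2 in binary powers of 2.
So 5^390 ≡ 358 · 52 · 234 · 25 ≡ 325 (mod 391).
Since 325 ≠ 1, base 5 is a Fermat witness: 391 is composite.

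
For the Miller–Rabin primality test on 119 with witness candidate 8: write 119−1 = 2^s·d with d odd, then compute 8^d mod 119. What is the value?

119 − 1 = 118 = 2^1 · 59, so d = 59.
8^1 ≡ 8 (mod 119)
8^2 ≡ 8^2 = 64 ≡ 64 (mod 119)
8^4 ≡ 64^2 = 4096 ≡ 50 (mod 119)
8^8 ≡ 50^2 = 2500 ≡ 1 (mod 119)
8^16 ≡ 1^2 = 1 ≡ 1 (mod 119)
8^32 ≡ 1^2 = 1 ≡ 1 (mod 119)
59 = 32 + 16 + 8 + 2 + 1 in binary powers of 2.
So 8^59 ≡ 1 · 1 · 1 · 64 · 8 ≡ 36 (mod 119).
Squaring chain: 36; never reaches −1, so base 8 is a Miller–Rabin witness that 119 is composite.

36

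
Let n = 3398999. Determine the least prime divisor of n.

3398999 is odd.
Digit sum 50, not divisible by 3.
Ends in 9: not divisible by 5.
7: 3398999 = 7·485571 + 2
11: 3398999 = 11·308999 + 10
13: 3398999 = 13·261461 + 6
17: 3398999 = 17·199941 + 2
19: 3398999 = 19·178894 + 13
23: 3398999 = 23·147782 + 13
29: 3398999 = 29·117206 + 25
31: 3398999 = 31·109645 + 4
37: 3398999 = 37·91864 + 31
41: 3398999 = 41·82902 + 17
43: 3398999 = 43·79046 + 21
47: 3398999 = 47·72319 + 6
53: 3398999 = 53·64132 + 3
59: 3398999 = 59·57610 + 9
61: 3398999 = 61·55721 + 18
67: 3398999 = 67·50731 + 22
71: 3398999 = 71·47873 + 16
73: 3398999 = 73·46561 + 46
79: 3398999 = 79·43025 + 24
83: 3398999 = 83·40951 + 66
89: 3398999 = 89·38191

89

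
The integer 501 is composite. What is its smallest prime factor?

501 is odd.
Digit sum 6, divisible by 3.

3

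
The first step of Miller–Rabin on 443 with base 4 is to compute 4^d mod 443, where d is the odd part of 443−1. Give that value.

1

443 − 1 = 442 = 2^1 · 221, so d = 221.
4^1 ≡ 4 (mod 443)
4^2 ≡ 4^2 = 16 ≡ 16 (mod 443)
4^4 ≡ 16^2 = 256 ≡ 256 (mod 443)
4^8 ≡ 256^2 = 65536 ≡ 415 (mod 443)
4^16 ≡ 415^2 = 172225 ≡ 341 (mod 443)
4^32 ≡ 341^2 = 116281 ≡ 215 (mod 443)
4^64 ≡ 215^2 = 46225 ≡ 153 (mod 443)
4^128 ≡ 153^2 = 23409 ≡ 373 (mod 443)
221 = 128 + 64 + 16 + 8 + 4 + 1 in binary powers of 2.
So 4^221 ≡ 373 · 153 · 341 · 415 · 256 · 4 ≡ 1 (mod 443).
Since 4^d ≡ 1 (mod 443), base 4 does not prove 443 composite.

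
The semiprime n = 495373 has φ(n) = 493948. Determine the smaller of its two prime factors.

φ(n) = (p−1)(q−1) = n − (p+q) + 1, so p + q = 495373 − 493948 + 1 = 1426.
p and q are the roots of t² − 1426t + 495373 = 0.
Discriminant: 1426² − 4·495373 = 2033476 − 1981492 = 51984; √51984 = 228.
q = (1426 − 228)/2 = 599, p = (1426 + 228)/2 = 827.
Check: 599 · 827 = 495373.

599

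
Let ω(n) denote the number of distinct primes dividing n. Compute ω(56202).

5

56202 = 2 · 28101
28101 = 3 · 9367
9367 = 17 · 551
551 = 19 · 29
56202 = 2 · 3 · 17 · 19 · 29, which has 5 distinct prime factors.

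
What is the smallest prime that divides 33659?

97

33659 is odd.
Digit sum 26, not divisible by 3.
Ends in 9: not divisible by 5.
7: 33659 = 7·4808 + 3
11: 33659 = 11·3059 + 10
13: 33659 = 13·2589 + 2
17: 33659 = 17·1979 + 16
19: 33659 = 19·1771 + 10
23: 33659 = 23·1463 + 10
29: 33659 = 29·1160 + 19
31: 33659 = 31·1085 + 24
37: 33659 = 37·909 + 26
41: 33659 = 41·820 + 39
43: 33659 = 43·782 + 33
47: 33659 = 47·716 + 7
53: 33659 = 53·635 + 4
59: 33659 = 59·570 + 29
61: 33659 = 61·551 + 48
67: 33659 = 67·502 + 25
71: 33659 = 71·474 + 5
73: 33659 = 73·461 + 6
79: 33659 = 79·426 + 5
83: 33659 = 83·405 + 44
89: 33659 = 89·378 + 17
97: 33659 = 97·347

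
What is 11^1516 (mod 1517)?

11^1 ≡ 11 (mod 1517)
11^2 ≡ 11^2 = 121 ≡ 121 (mod 1517)
11^4 ≡ 121^2 = 14641 ≡ 988 (mod 1517)
11^8 ≡ 988^2 = 976144 ≡ 713 (mod 1517)
11^16 ≡ 713^2 = 508369 ≡ 174 (mod 1517)
11^32 ≡ 174^2 = 30276 ≡ 1453 (mod 1517)
11^64 ≡ 1453^2 = 2111209 ≡ 1062 (mod 1517)
11^128 ≡ 1062^2 = 1127844 ≡ 713 (mod 1517)
11^256 ≡ 713^2 = 508369 ≡ 174 (mod 1517)
11^512 ≡ 174^2 = 30276 ≡ 1453 (mod 1517)
11^1024 ≡ 1453^2 = 2111209 ≡ 1062 (mod 1517)
1516 = 1024 + 256 + 128 + 64 + 32 + 8 + 4 in binary powers of 2.
So 11^1516 ≡ 1062 · 174 · 713 · 1062 · 1453 · 713 · 988 ≡ 359 (mod 1517).
Since 359 ≠ 1, base 11 is a Fermat witness: 1517 is composite.

359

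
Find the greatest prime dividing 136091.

136091 = 23 · 5917
5917 = 61 · 97
97 is prime.
So 136091 = 23 · 61 · 97; the largest prime factor is 97.

97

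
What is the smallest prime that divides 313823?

19

313823 is odd.
Digit sum 20, not divisible by 3.
Ends in 3: not divisible by 5.
7: 313823 = 7·44831 + 6
11: 313823 = 11·28529 + 4
13: 313823 = 13·24140 + 3
17: 313823 = 17·18460 + 3
19: 313823 = 19·16517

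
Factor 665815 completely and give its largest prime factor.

61

665815 = 5 · 133163
133163 = 37 · 3599
3599 = 59 · 61
61 is prime.
So 665815 = 5 · 37 · 59 · 61; the largest prime factor is 61.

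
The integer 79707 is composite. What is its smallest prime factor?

3

79707 is odd.
Digit sum 30, divisible by 3.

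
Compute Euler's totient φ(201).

Factor: 201 = 3 · 67.
φ(201) = (3−1) · (67−1) = 2 · 66 = 132.

132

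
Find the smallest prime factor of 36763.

36763 is odd.
Digit sum 25, not divisible by 3.
Ends in 3: not divisible by 5.
7: 36763 = 7·5251 + 6
11: 36763 = 11·3342 + 1
13: 36763 = 13·2827 + 12
17: 36763 = 17·2162 + 9
19: 36763 = 19·1934 + 17
23: 36763 = 23·1598 + 9
29: 36763 = 29·1267 + 20
31: 36763 = 31·1185 + 28
37: 36763 = 37·993 + 22
41: 36763 = 41·896 + 27
43: 36763 = 43·854 + 41
47: 36763 = 47·782 + 9
53: 36763 = 53·693 + 34
59: 36763 = 59·623 + 6
61: 36763 = 61·602 + 41
67: 36763 = 67·548 + 47
71: 36763 = 71·517 + 56
73: 36763 = 73·503 + 44
79: 36763 = 79·465 + 28
83: 36763 = 83·442 + 77
89: 36763 = 89·413 + 6
97: 36763 = 97·379

97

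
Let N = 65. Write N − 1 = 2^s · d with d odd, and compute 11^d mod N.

65 − 1 = 64 = 2^6 · 1, so d = 1.
11^1 ≡ 11 (mod 65)
1 = 1 in binary powers of 2.
So 11^1 ≡ 11 ≡ 11 (mod 65).
Squaring chain: 11 → 56 → 16 → 61 → 16 → 61; never reaches −1, so base 11 is a Miller–Rabin witness that 65 is composite.

11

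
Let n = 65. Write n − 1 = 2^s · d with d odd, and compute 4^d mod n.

65 − 1 = 64 = 2^6 · 1, so d = 1.
4^1 ≡ 4 (mod 65)
1 = 1 in binary powers of 2.
So 4^1 ≡ 4 ≡ 4 (mod 65).
Squaring chain: 4 → 16 → 61 → 16 → 61 → 16; never reaches −1, so base 4 is a Miller–Rabin witness that 65 is composite.

4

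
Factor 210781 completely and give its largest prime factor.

210781 = 41 · 5141
5141 = 53 · 97
97 is prime.
So 210781 = 41 · 53 · 97; the largest prime factor is 97.

97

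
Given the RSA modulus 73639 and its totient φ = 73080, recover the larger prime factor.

349

φ(n) = (p−1)(q−1) = n − (p+q) + 1, so p + q = 73639 − 73080 + 1 = 560.
p and q are the roots of t² − 560t + 73639 = 0.
Discriminant: 560² − 4·73639 = 313600 − 294556 = 19044; √19044 = 138.
q = (560 − 138)/2 = 211, p = (560 + 138)/2 = 349.
Check: 211 · 349 = 73639.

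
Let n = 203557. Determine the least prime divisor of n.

203557 is odd.
Digit sum 22, not divisible by 3.
Ends in 7: not divisible by 5.
7: 203557 = 7·29079 + 4
11: 203557 = 11·18505 + 2
13: 203557 = 13·15658 + 3
17: 203557 = 17·11973 + 16
19: 203557 = 19·10713 + 10
23: 203557 = 23·8850 + 7
29: 203557 = 29·7019 + 6
31: 203557 = 31·6566 + 11
37: 203557 = 37·5501 + 20
41: 203557 = 41·4964 + 33
43: 203557 = 43·4733 + 38
47: 203557 = 47·4331

47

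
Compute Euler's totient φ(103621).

Factor: 103621 = 7 · 113 · 131.
φ(103621) = (7−1) · (113−1) · (131−1) = 6 · 112 · 130 = 87360.

87360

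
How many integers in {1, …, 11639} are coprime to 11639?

Factor: 11639 = 103 · 113.
φ(11639) = (103−1) · (113−1) = 102 · 112 = 11424.

11424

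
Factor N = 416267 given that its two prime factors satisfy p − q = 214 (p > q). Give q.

Since p = q + 214, we have 416267 = q(q + 214), so q² + 214q − 416267 = 0.
Discriminant: 214² + 4·416267 = 45796 + 1665068 = 1710864; √1710864 = 1308.
q = (−214 + 1308)/2 = 547, and p = q + 214 = 761.
Check: 547 · 761 = 416267.

547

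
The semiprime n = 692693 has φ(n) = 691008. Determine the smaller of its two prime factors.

φ(n) = (p−1)(q−1) = n − (p+q) + 1, so p + q = 692693 − 691008 + 1 = 1686.
p and q are the roots of t² − 1686t + 692693 = 0.
Discriminant: 1686² − 4·692693 = 2842596 − 2770772 = 71824; √71824 = 268.
q = (1686 − 268)/2 = 709, p = (1686 + 268)/2 = 977.
Check: 709 · 977 = 692693.

709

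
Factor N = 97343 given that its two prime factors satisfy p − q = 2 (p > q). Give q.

311

Since p = q + 2, we have 97343 = q(q + 2), so q² + 2q − 97343 = 0.
Discriminant: 2² + 4·97343 = 4 + 389372 = 389376; √389376 = 624.
q = (−2 + 624)/2 = 311, and p = q + 2 = 313.
Check: 311 · 313 = 97343.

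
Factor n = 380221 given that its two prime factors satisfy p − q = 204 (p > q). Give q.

Since p = q + 204, we have 380221 = q(q + 204), so q² + 204q − 380221 = 0.
Discriminant: 204² + 4·380221 = 41616 + 1520884 = 1562500; √1562500 = 1250.
q = (−204 + 1250)/2 = 523, and p = q + 204 = 727.
Check: 523 · 727 = 380221.

523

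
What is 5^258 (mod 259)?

5^1 ≡ 5 (mod 259)
5^2 ≡ 5^2 = 25 ≡ 25 (mod 259)
5^4 ≡ 25^2 = 625 ≡ 107 (mod 259)
5^8 ≡ 107^2 = 11449 ≡ 53 (mod 259)
5^16 ≡ 53^2 = 2809 ≡ 219 (mod 259)
5^32 ≡ 219^2 = 47961 ≡ 46 (mod 259)
5^64 ≡ 46^2 = 2116 ≡ 44 (mod 259)
5^128 ≡ 44^2 = 1936 ≡ 123 (mod 259)
5^256 ≡ 123^2 = 15129 ≡ 107 (mod 259)
258 = 256 + 2 in binary powers of 2.
So 5^258 ≡ 107 · 25 ≡ 85 (mod 259).
Since 85 ≠ 1, base 5 is a Fermat witness: 259 is composite.

85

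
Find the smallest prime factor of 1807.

1807 is odd.
Digit sum 16, not divisible by 3.
Ends in 7: not divisible by 5.
7: 1807 = 7·258 + 1
11: 1807 = 11·164 + 3
13: 1807 = 13·139

13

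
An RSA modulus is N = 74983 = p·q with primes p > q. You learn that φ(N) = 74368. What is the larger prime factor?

449

φ(n) = (p−1)(q−1) = n − (p+q) + 1, so p + q = 74983 − 74368 + 1 = 616.
p and q are the roots of t² − 616t + 74983 = 0.
Discriminant: 616² − 4·74983 = 379456 − 299932 = 79524; √79524 = 282.
q = (616 − 282)/2 = 167, p = (616 + 282)/2 = 449.
Check: 167 · 449 = 74983.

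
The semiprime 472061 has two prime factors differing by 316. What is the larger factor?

Since p = q + 316, we have 472061 = q(q + 316), so q² + 316q − 472061 = 0.
Discriminant: 316² + 4·472061 = 99856 + 1888244 = 1988100; √1988100 = 1410.
q = (−316 + 1410)/2 = 547, and p = q + 316 = 863.
Check: 547 · 863 = 472061.

863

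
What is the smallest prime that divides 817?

817 is odd.
Digit sum 16, not divisible by 3.
Ends in 7: not divisible by 5.
7: 817 = 7·116 + 5
11: 817 = 11·74 + 3
13: 817 = 13·62 + 11
17: 817 = 17·48 + 1
19: 817 = 19·43

19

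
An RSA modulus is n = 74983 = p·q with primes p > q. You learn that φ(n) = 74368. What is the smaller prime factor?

φ(n) = (p−1)(q−1) = n − (p+q) + 1, so p + q = 74983 − 74368 + 1 = 616.
p and q are the roots of t² − 616t + 74983 = 0.
Discriminant: 616² − 4·74983 = 379456 − 299932 = 79524; √79524 = 282.
q = (616 − 282)/2 = 167, p = (616 + 282)/2 = 449.
Check: 167 · 449 = 74983.

167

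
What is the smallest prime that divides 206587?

19

206587 is odd.
Digit sum 28, not divisible by 3.
Ends in 7: not divisible by 5.
7: 206587 = 7·29512 + 3
11: 206587 = 11·18780 + 7
13: 206587 = 13·15891 + 4
17: 206587 = 17·12152 + 3
19: 206587 = 19·10873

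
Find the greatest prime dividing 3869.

3869 = 53 · 73
73 is prime.
So 3869 = 53 · 73; the largest prime factor is 73.

73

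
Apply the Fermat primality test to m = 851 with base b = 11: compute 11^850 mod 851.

26

11^1 ≡ 11 (mod 851)
11^2 ≡ 11^2 = 121 ≡ 121 (mod 851)
11^4 ≡ 121^2 = 14641 ≡ 174 (mod 851)
11^8 ≡ 174^2 = 30276 ≡ 491 (mod 851)
11^16 ≡ 491^2 = 241081 ≡ 248 (mod 851)
11^32 ≡ 248^2 = 61504 ≡ 232 (mod 851)
11^64 ≡ 232^2 = 53824 ≡ 211 (mod 851)
11^128 ≡ 211^2 = 44521 ≡ 269 (mod 851)
11^256 ≡ 269^2 = 72361 ≡ 26 (mod 851)
11^512 ≡ 26^2 = 676 ≡ 676 (mod 851)
850 = 512 + 256 + 64 + 16 + 2 in binary powers of 2.
So 11^850 ≡ 676 · 26 · 211 · 248 · 121 ≡ 26 (mod 851).
Since 26 ≠ 1, base 11 is a Fermat witness: 851 is composite.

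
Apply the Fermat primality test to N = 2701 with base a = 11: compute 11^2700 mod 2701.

11^1 ≡ 11 (mod 2701)
11^2 ≡ 11^2 = 121 ≡ 121 (mod 2701)
11^4 ≡ 121^2 = 14641 ≡ 1136 (mod 2701)
11^8 ≡ 1136^2 = 1290496 ≡ 2119 (mod 2701)
11^16 ≡ 2119^2 = 4490161 ≡ 1099 (mod 2701)
11^32 ≡ 1099^2 = 1207801 ≡ 454 (mod 2701)
11^64 ≡ 454^2 = 206116 ≡ 840 (mod 2701)
11^128 ≡ 840^2 = 705600 ≡ 639 (mod 2701)
11^256 ≡ 639^2 = 408321 ≡ 470 (mod 2701)
11^512 ≡ 470^2 = 220900 ≡ 2119 (mod 2701)
11^1024 ≡ 2119^2 = 4490161 ≡ 1099 (mod 2701)
11^2048 ≡ 1099^2 = 1207801 ≡ 454 (mod 2701)
2700 = 2048 + 512 + 128 + 8 + 4 in binary powers of 2.
So 11^2700 ≡ 454 · 2119 · 639 · 2119 · 1136 ≡ 2554 (mod 2701).
Since 2554 ≠ 1, base 11 is a Fermat witness: 2701 is composite.

2554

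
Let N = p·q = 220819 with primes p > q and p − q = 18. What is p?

479

Since p = q + 18, we have 220819 = q(q + 18), so q² + 18q − 220819 = 0.
Discriminant: 18² + 4·220819 = 324 + 883276 = 883600; √883600 = 940.
q = (−18 + 940)/2 = 461, and p = q + 18 = 479.
Check: 461 · 479 = 220819.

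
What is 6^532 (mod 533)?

6^1 ≡ 6 (mod 533)
6^2 ≡ 6^2 = 36 ≡ 36 (mod 533)
6^4 ≡ 36^2 = 1296 ≡ 230 (mod 533)
6^8 ≡ 230^2 = 52900 ≡ 133 (mod 533)
6^16 ≡ 133^2 = 17689 ≡ 100 (mod 533)
6^32 ≡ 100^2 = 10000 ≡ 406 (mod 533)
6^64 ≡ 406^2 = 164836 ≡ 139 (mod 533)
6^128 ≡ 139^2 = 19321 ≡ 133 (mod 533)
6^256 ≡ 133^2 = 17689 ≡ 100 (mod 533)
6^512 ≡ 100^2 = 10000 ≡ 406 (mod 533)
532 = 512 + 16 + 4 in binary powers of 2.
So 6^532 ≡ 406 · 100 · 230 ≡ 373 (mod 533).
Since 373 ≠ 1, base 6 is a Fermat witness: 533 is composite.

373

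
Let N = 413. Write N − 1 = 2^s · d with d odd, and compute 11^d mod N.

413 − 1 = 412 = 2^2 · 103, so d = 103.
11^1 ≡ 11 (mod 413)
11^2 ≡ 11^2 = 121 ≡ 121 (mod 413)
11^4 ≡ 121^2 = 14641 ≡ 186 (mod 413)
11^8 ≡ 186^2 = 34596 ≡ 317 (mod 413)
11^16 ≡ 317^2 = 100489 ≡ 130 (mod 413)
11^32 ≡ 130^2 = 16900 ≡ 380 (mod 413)
11^64 ≡ 380^2 = 144400 ≡ 263 (mod 413)
103 = 64 + 32 + 4 + 2 + 1 in binary powers of 2.
So 11^103 ≡ 263 · 380 · 186 · 121 · 11 ≡ 165 (mod 413).
Squaring chain: 165 → 380; never reaches −1, so base 11 is a Miller–Rabin witness that 413 is composite.

165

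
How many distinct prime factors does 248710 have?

248710 = 2 · 124355
124355 = 5 · 24871
24871 = 7 · 3553
3553 = 11 · 323
323 = 17 · 19
248710 = 2 · 5 · 7 · 11 · 17 · 19, which has 6 distinct prime factors.

6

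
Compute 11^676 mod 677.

1

11^1 ≡ 11 (mod 677)
11^2 ≡ 11^2 = 121 ≡ 121 (mod 677)
11^4 ≡ 121^2 = 14641 ≡ 424 (mod 677)
11^8 ≡ 424^2 = 179776 ≡ 371 (mod 677)
11^16 ≡ 371^2 = 137641 ≡ 210 (mod 677)
11^32 ≡ 210^2 = 44100 ≡ 95 (mod 677)
11^64 ≡ 95^2 = 9025 ≡ 224 (mod 677)
11^128 ≡ 224^2 = 50176 ≡ 78 (mod 677)
11^256 ≡ 78^2 = 6084 ≡ 668 (mod 677)
11^512 ≡ 668^2 = 446224 ≡ 81 (mod 677)
676 = 512 + 128 + 32 + 4 in binary powers of 2.
So 11^676 ≡ 81 · 78 · 95 · 424 ≡ 1 (mod 677).
Since the result is 1, base 11 gives no evidence that 677 is composite.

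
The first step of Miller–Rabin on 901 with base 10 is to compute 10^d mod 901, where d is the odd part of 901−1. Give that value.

901 − 1 = 900 = 2^2 · 225, so d = 225.
10^1 ≡ 10 (mod 901)
10^2 ≡ 10^2 = 100 ≡ 100 (mod 901)
10^4 ≡ 100^2 = 10000 ≡ 89 (mod 901)
10^8 ≡ 89^2 = 7921 ≡ 713 (mod 901)
10^16 ≡ 713^2 = 508369 ≡ 205 (mod 901)
10^32 ≡ 205^2 = 42025 ≡ 579 (mod 901)
10^64 ≡ 579^2 = 335241 ≡ 69 (mod 901)
10^128 ≡ 69^2 = 4761 ≡ 256 (mod 901)
225 = 128 + 64 + 32 + 1 in binary powers of 2.
So 10^225 ≡ 256 · 69 · 579 · 10 ≡ 248 (mod 901).
Squaring chain: 248 → 236; never reaches −1, so base 10 is a Miller–Rabin witness that 901 is composite.

248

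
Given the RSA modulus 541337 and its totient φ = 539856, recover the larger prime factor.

φ(n) = (p−1)(q−1) = n − (p+q) + 1, so p + q = 541337 − 539856 + 1 = 1482.
p and q are the roots of t² − 1482t + 541337 = 0.
Discriminant: 1482² − 4·541337 = 2196324 − 2165348 = 30976; √30976 = 176.
q = (1482 − 176)/2 = 653, p = (1482 + 176)/2 = 829.
Check: 653 · 829 = 541337.

829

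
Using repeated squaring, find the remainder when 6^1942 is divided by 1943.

1089

6^1 ≡ 6 (mod 1943)
6^2 ≡ 6^2 = 36 ≡ 36 (mod 1943)
6^4 ≡ 36^2 = 1296 ≡ 1296 (mod 1943)
6^8 ≡ 1296^2 = 1679616 ≡ 864 (mod 1943)
6^16 ≡ 864^2 = 746496 ≡ 384 (mod 1943)
6^32 ≡ 384^2 = 147456 ≡ 1731 (mod 1943)
6^64 ≡ 1731^2 = 2996361 ≡ 255 (mod 1943)
6^128 ≡ 255^2 = 65025 ≡ 906 (mod 1943)
6^256 ≡ 906^2 = 820836 ≡ 890 (mod 1943)
6^512 ≡ 890^2 = 792100 ≡ 1299 (mod 1943)
6^1024 ≡ 1299^2 = 1687401 ≡ 877 (mod 1943)
1942 = 1024 + 512 + 256 + 128 + 16 + 4 + 2 in binary powers of 2.
So 6^1942 ≡ 877 · 1299 · 890 · 906 · 384 · 1296 · 36 ≡ 1089 (mod 1943).
Since 1089 ≠ 1, base 6 is a Fermat witness: 1943 is composite.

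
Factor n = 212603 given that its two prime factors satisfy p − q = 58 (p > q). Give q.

433

Since p = q + 58, we have 212603 = q(q + 58), so q² + 58q − 212603 = 0.
Discriminant: 58² + 4·212603 = 3364 + 850412 = 853776; √853776 = 924.
q = (−58 + 924)/2 = 433, and p = q + 58 = 491.
Check: 433 · 491 = 212603.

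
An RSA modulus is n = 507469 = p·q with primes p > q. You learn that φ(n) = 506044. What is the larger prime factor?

743

φ(n) = (p−1)(q−1) = n − (p+q) + 1, so p + q = 507469 − 506044 + 1 = 1426.
p and q are the roots of t² − 1426t + 507469 = 0.
Discriminant: 1426² − 4·507469 = 2033476 − 2029876 = 3600; √3600 = 60.
q = (1426 − 60)/2 = 683, p = (1426 + 60)/2 = 743.
Check: 683 · 743 = 507469.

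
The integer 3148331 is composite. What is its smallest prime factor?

43

3148331 is odd.
Digit sum 23, not divisible by 3.
Ends in 1: not divisible by 5.
7: 3148331 = 7·449761 + 4
11: 3148331 = 11·286211 + 10
13: 3148331 = 13·242179 + 4
17: 3148331 = 17·185195 + 16
19: 3148331 = 19·165701 + 12
23: 3148331 = 23·136883 + 22
29: 3148331 = 29·108563 + 4
31: 3148331 = 31·101559 + 2
37: 3148331 = 37·85090 + 1
41: 3148331 = 41·76788 + 23
43: 3148331 = 43·73217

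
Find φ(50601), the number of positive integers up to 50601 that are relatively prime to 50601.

Factor: 50601 = 3 · 101 · 167.
φ(50601) = (3−1) · (101−1) · (167−1) = 2 · 100 · 166 = 33200.

33200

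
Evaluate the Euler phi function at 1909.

1804

Factor: 1909 = 23 · 83.
φ(1909) = (23−1) · (83−1) = 22 · 82 = 1804.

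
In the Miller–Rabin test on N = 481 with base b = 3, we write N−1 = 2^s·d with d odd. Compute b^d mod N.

196

481 − 1 = 480 = 2^5 · 15, so d = 15.
3^1 ≡ 3 (mod 481)
3^2 ≡ 3^2 = 9 ≡ 9 (mod 481)
3^4 ≡ 9^2 = 81 ≡ 81 (mod 481)
3^8 ≡ 81^2 = 6561 ≡ 308 (mod 481)
15 = 8 + 4 + 2 + 1 in binary powers of 2.
So 3^15 ≡ 308 · 81 · 9 · 3 ≡ 196 (mod 481).
Squaring chain: 196 → 417 → 248 → 417 → 248; never reaches −1, so base 3 is a Miller–Rabin witness that 481 is composite.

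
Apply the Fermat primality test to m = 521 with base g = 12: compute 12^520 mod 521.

1

12^1 ≡ 12 (mod 521)
12^2 ≡ 12^2 = 144 ≡ 144 (mod 521)
12^4 ≡ 144^2 = 20736 ≡ 417 (mod 521)
12^8 ≡ 417^2 = 173889 ≡ 396 (mod 521)
12^16 ≡ 396^2 = 156816 ≡ 516 (mod 521)
12^32 ≡ 516^2 = 266256 ≡ 25 (mod 521)
12^64 ≡ 25^2 = 625 ≡ 104 (mod 521)
12^128 ≡ 104^2 = 10816 ≡ 396 (mod 521)
12^256 ≡ 396^2 = 156816 ≡ 516 (mod 521)
12^512 ≡ 516^2 = 266256 ≡ 25 (mod 521)
520 = 512 + 8 in binary powers of 2.
So 12^520 ≡ 25 · 396 ≡ 1 (mod 521).
Since the result is 1, base 12 gives no evidence that 521 is composite.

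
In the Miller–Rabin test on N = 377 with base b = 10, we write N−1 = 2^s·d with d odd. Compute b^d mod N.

108

377 − 1 = 376 = 2^3 · 47, so d = 47.
10^1 ≡ 10 (mod 377)
10^2 ≡ 10^2 = 100 ≡ 100 (mod 377)
10^4 ≡ 100^2 = 10000 ≡ 198 (mod 377)
10^8 ≡ 198^2 = 39204 ≡ 373 (mod 377)
10^16 ≡ 373^2 = 139129 ≡ 16 (mod 377)
10^32 ≡ 16^2 = 256 ≡ 256 (mod 377)
47 = 32 + 8 + 4 + 2 + 1 in binary powers of 2.
So 10^47 ≡ 256 · 373 · 198 · 100 · 10 ≡ 108 (mod 377).
Squaring chain: 108 → 354 → 152; never reaches −1, so base 10 is a Miller–Rabin witness that 377 is composite.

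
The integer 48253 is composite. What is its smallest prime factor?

73

48253 is odd.
Digit sum 22, not divisible by 3.
Ends in 3: not divisible by 5.
7: 48253 = 7·6893 + 2
11: 48253 = 11·4386 + 7
13: 48253 = 13·3711 + 10
17: 48253 = 17·2838 + 7
19: 48253 = 19·2539 + 12
23: 48253 = 23·2097 + 22
29: 48253 = 29·1663 + 26
31: 48253 = 31·1556 + 17
37: 48253 = 37·1304 + 5
41: 48253 = 41·1176 + 37
43: 48253 = 43·1122 + 7
47: 48253 = 47·1026 + 31
53: 48253 = 53·910 + 23
59: 48253 = 59·817 + 50
61: 48253 = 61·791 + 2
67: 48253 = 67·720 + 13
71: 48253 = 71·679 + 44
73: 48253 = 73·661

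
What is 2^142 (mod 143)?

114

2^1 ≡ 2 (mod 143)
2^2 ≡ 2^2 = 4 ≡ 4 (mod 143)
2^4 ≡ 4^2 = 16 ≡ 16 (mod 143)
2^8 ≡ 16^2 = 256 ≡ 113 (mod 143)
2^16 ≡ 113^2 = 12769 ≡ 42 (mod 143)
2^32 ≡ 42^2 = 1764 ≡ 48 (mod 143)
2^64 ≡ 48^2 = 2304 ≡ 16 (mod 143)
2^128 ≡ 16^2 = 256 ≡ 113 (mod 143)
142 = 128 + 8 + 4 + 2 in binary powers of 2.
So 2^142 ≡ 113 · 113 · 16 · 4 ≡ 114 (mod 143).
Since 114 ≠ 1, base 2 is a Fermat witness: 143 is composite.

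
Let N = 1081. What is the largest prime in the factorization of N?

47

1081 = 23 · 47
47 is prime.
So 1081 = 23 · 47; the largest prime factor is 47.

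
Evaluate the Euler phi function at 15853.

15580

Factor: 15853 = 83 · 191.
φ(15853) = (83−1) · (191−1) = 82 · 190 = 15580.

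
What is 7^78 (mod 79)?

7^1 ≡ 7 (mod 79)
7^2 ≡ 7^2 = 49 ≡ 49 (mod 79)
7^4 ≡ 49^2 = 2401 ≡ 31 (mod 79)
7^8 ≡ 31^2 = 961 ≡ 13 (mod 79)
7^16 ≡ 13^2 = 169 ≡ 11 (mod 79)
7^32 ≡ 11^2 = 121 ≡ 42 (mod 79)
7^64 ≡ 42^2 = 1764 ≡ 26 (mod 79)
78 = 64 + 8 + 4 + 2 in binary powers of 2.
So 7^78 ≡ 26 · 13 · 31 · 49 ≡ 1 (mod 79).
Since the result is 1, base 7 gives no evidence that 79 is composite.

1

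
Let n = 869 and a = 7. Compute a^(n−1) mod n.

163

7^1 ≡ 7 (mod 869)
7^2 ≡ 7^2 = 49 ≡ 49 (mod 869)
7^4 ≡ 49^2 = 2401 ≡ 663 (mod 869)
7^8 ≡ 663^2 = 439569 ≡ 724 (mod 869)
7^16 ≡ 724^2 = 524176 ≡ 169 (mod 869)
7^32 ≡ 169^2 = 28561 ≡ 753 (mod 869)
7^64 ≡ 753^2 = 567009 ≡ 421 (mod 869)
7^128 ≡ 421^2 = 177241 ≡ 834 (mod 869)
7^256 ≡ 834^2 = 695556 ≡ 356 (mod 869)
7^512 ≡ 356^2 = 126736 ≡ 731 (mod 869)
868 = 512 + 256 + 64 + 32 + 4 in binary powers of 2.
So 7^868 ≡ 731 · 356 · 421 · 753 · 663 ≡ 163 (mod 869).
Since 163 ≠ 1, base 7 is a Fermat witness: 869 is composite.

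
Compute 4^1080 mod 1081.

4^1 ≡ 4 (mod 1081)
4^2 ≡ 4^2 = 16 ≡ 16 (mod 1081)
4^4 ≡ 16^2 = 256 ≡ 256 (mod 1081)
4^8 ≡ 256^2 = 65536 ≡ 676 (mod 1081)
4^16 ≡ 676^2 = 456976 ≡ 794 (mod 1081)
4^32 ≡ 794^2 = 630436 ≡ 213 (mod 1081)
4^64 ≡ 213^2 = 45369 ≡ 1048 (mod 1081)
4^128 ≡ 1048^2 = 1098304 ≡ 8 (mod 1081)
4^256 ≡ 8^2 = 64 ≡ 64 (mod 1081)
4^512 ≡ 64^2 = 4096 ≡ 853 (mod 1081)
4^1024 ≡ 853^2 = 727609 ≡ 96 (mod 1081)
1080 = 1024 + 32 + 16 + 8 in binary powers of 2.
So 4^1080 ≡ 96 · 213 · 794 · 676 ≡ 200 (mod 1081).
Since 200 ≠ 1, base 4 is a Fermat witness: 1081 is composite.

200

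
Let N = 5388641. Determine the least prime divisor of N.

5388641 is odd.
Digit sum 35, not divisible by 3.
Ends in 1: not divisible by 5.
7: 5388641 = 7·769805 + 6
11: 5388641 = 11·489876 + 5
13: 5388641 = 13·414510 + 11
17: 5388641 = 17·316978 + 15
19: 5388641 = 19·283612 + 13
23: 5388641 = 23·234288 + 17
29: 5388641 = 29·185815 + 6
31: 5388641 = 31·173827 + 4
37: 5388641 = 37·145638 + 35
41: 5388641 = 41·131430 + 11
43: 5388641 = 43·125317 + 10
47: 5388641 = 47·114651 + 44
53: 5388641 = 53·101672 + 25
59: 5388641 = 59·91332 + 53
61: 5388641 = 61·88338 + 23
67: 5388641 = 67·80427 + 32
71: 5388641 = 71·75896 + 25
73: 5388641 = 73·73817

73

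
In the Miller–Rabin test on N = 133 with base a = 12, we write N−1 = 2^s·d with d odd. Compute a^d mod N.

133 − 1 = 132 = 2^2 · 33, so d = 33.
12^1 ≡ 12 (mod 133)
12^2 ≡ 12^2 = 144 ≡ 11 (mod 133)
12^4 ≡ 11^2 = 121 ≡ 121 (mod 133)
12^8 ≡ 121^2 = 14641 ≡ 11 (mod 133)
12^16 ≡ 11^2 = 121 ≡ 121 (mod 133)
12^32 ≡ 121^2 = 14641 ≡ 11 (mod 133)
33 = 32 + 1 in binary powers of 2.
So 12^33 ≡ 11 · 12 ≡ 132 (mod 133).
Since 12^d ≡ 132 (mod 133), base 12 does not prove 133 composite.

132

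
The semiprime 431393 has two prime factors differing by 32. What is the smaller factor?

Since p = q + 32, we have 431393 = q(q + 32), so q² + 32q − 431393 = 0.
Discriminant: 32² + 4·431393 = 1024 + 1725572 = 1726596; √1726596 = 1314.
q = (−32 + 1314)/2 = 641, and p = q + 32 = 673.
Check: 641 · 673 = 431393.

641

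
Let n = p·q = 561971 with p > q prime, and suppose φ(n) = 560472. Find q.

727

φ(n) = (p−1)(q−1) = n − (p+q) + 1, so p + q = 561971 − 560472 + 1 = 1500.
p and q are the roots of t² − 1500t + 561971 = 0.
Discriminant: 1500² − 4·561971 = 2250000 − 2247884 = 2116; √2116 = 46.
q = (1500 − 46)/2 = 727, p = (1500 + 46)/2 = 773.
Check: 727 · 773 = 561971.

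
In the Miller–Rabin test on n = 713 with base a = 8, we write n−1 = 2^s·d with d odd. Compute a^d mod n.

376

713 − 1 = 712 = 2^3 · 89, so d = 89.
8^1 ≡ 8 (mod 713)
8^2 ≡ 8^2 = 64 ≡ 64 (mod 713)
8^4 ≡ 64^2 = 4096 ≡ 531 (mod 713)
8^8 ≡ 531^2 = 281961 ≡ 326 (mod 713)
8^16 ≡ 326^2 = 106276 ≡ 39 (mod 713)
8^32 ≡ 39^2 = 1521 ≡ 95 (mod 713)
8^64 ≡ 95^2 = 9025 ≡ 469 (mod 713)
89 = 64 + 16 + 8 + 1 in binary powers of 2.
So 8^89 ≡ 469 · 39 · 326 · 8 ≡ 376 (mod 713).
Squaring chain: 376 → 202 → 163; never reaches −1, so base 8 is a Miller–Rabin witness that 713 is composite.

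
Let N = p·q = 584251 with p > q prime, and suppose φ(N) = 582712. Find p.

φ(n) = (p−1)(q−1) = n − (p+q) + 1, so p + q = 584251 − 582712 + 1 = 1540.
p and q are the roots of t² − 1540t + 584251 = 0.
Discriminant: 1540² − 4·584251 = 2371600 − 2337004 = 34596; √34596 = 186.
q = (1540 − 186)/2 = 677, p = (1540 + 186)/2 = 863.
Check: 677 · 863 = 584251.

863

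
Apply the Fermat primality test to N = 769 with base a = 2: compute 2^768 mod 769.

1

2^1 ≡ 2 (mod 769)
2^2 ≡ 2^2 = 4 ≡ 4 (mod 769)
2^4 ≡ 4^2 = 16 ≡ 16 (mod 769)
2^8 ≡ 16^2 = 256 ≡ 256 (mod 769)
2^16 ≡ 256^2 = 65536 ≡ 171 (mod 769)
2^32 ≡ 171^2 = 29241 ≡ 19 (mod 769)
2^64 ≡ 19^2 = 361 ≡ 361 (mod 769)
2^128 ≡ 361^2 = 130321 ≡ 360 (mod 769)
2^256 ≡ 360^2 = 129600 ≡ 408 (mod 769)
2^512 ≡ 408^2 = 166464 ≡ 360 (mod 769)
768 = 512 + 256 in binary powers of 2.
So 2^768 ≡ 360 · 408 ≡ 1 (mod 769).
Since the result is 1, base 2 gives no evidence that 769 is composite.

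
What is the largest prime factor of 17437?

17437 = 7 · 2491
2491 = 47 · 53
53 is prime.
So 17437 = 7 · 47 · 53; the largest prime factor is 53.

53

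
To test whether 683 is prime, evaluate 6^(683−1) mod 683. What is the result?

1

6^1 ≡ 6 (mod 683)
6^2 ≡ 6^2 = 36 ≡ 36 (mod 683)
6^4 ≡ 36^2 = 1296 ≡ 613 (mod 683)
6^8 ≡ 613^2 = 375769 ≡ 119 (mod 683)
6^16 ≡ 119^2 = 14161 ≡ 501 (mod 683)
6^32 ≡ 501^2 = 251001 ≡ 340 (mod 683)
6^64 ≡ 340^2 = 115600 ≡ 173 (mod 683)
6^128 ≡ 173^2 = 29929 ≡ 560 (mod 683)
6^256 ≡ 560^2 = 313600 ≡ 103 (mod 683)
6^512 ≡ 103^2 = 10609 ≡ 364 (mod 683)
682 = 512 + 128 + 32 + 8 + 2 in binary powers of 2.
So 6^682 ≡ 364 · 560 · 340 · 119 · 36 ≡ 1 (mod 683).
Since the result is 1, base 6 gives no evidence that 683 is composite.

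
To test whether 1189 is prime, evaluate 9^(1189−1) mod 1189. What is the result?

575

9^1 ≡ 9 (mod 1189)
9^2 ≡ 9^2 = 81 ≡ 81 (mod 1189)
9^4 ≡ 81^2 = 6561 ≡ 616 (mod 1189)
9^8 ≡ 616^2 = 379456 ≡ 165 (mod 1189)
9^16 ≡ 165^2 = 27225 ≡ 1067 (mod 1189)
9^32 ≡ 1067^2 = 1138489 ≡ 616 (mod 1189)
9^64 ≡ 616^2 = 379456 ≡ 165 (mod 1189)
9^128 ≡ 165^2 = 27225 ≡ 1067 (mod 1189)
9^256 ≡ 1067^2 = 1138489 ≡ 616 (mod 1189)
9^512 ≡ 616^2 = 379456 ≡ 165 (mod 1189)
9^1024 ≡ 165^2 = 27225 ≡ 1067 (mod 1189)
1188 = 1024 + 128 + 32 + 4 in binary powers of 2.
So 9^1188 ≡ 1067 · 1067 · 616 · 616 ≡ 575 (mod 1189).
Since 575 ≠ 1, base 9 is a Fermat witness: 1189 is composite.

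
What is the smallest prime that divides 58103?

58103 is odd.
Digit sum 17, not divisible by 3.
Ends in 3: not divisible by 5.
7: 58103 = 7·8300 + 3
11: 58103 = 11·5282 + 1
13: 58103 = 13·4469 + 6
17: 58103 = 17·3417 + 14
19: 58103 = 19·3058 + 1
23: 58103 = 23·2526 + 5
29: 58103 = 29·2003 + 16
31: 58103 = 31·1874 + 9
37: 58103 = 37·1570 + 13
41: 58103 = 41·1417 + 6
43: 58103 = 43·1351 + 10
47: 58103 = 47·1236 + 11
53: 58103 = 53·1096 + 15
59: 58103 = 59·984 + 47
61: 58103 = 61·952 + 31
67: 58103 = 67·867 + 14
71: 58103 = 71·818 + 25
73: 58103 = 73·795 + 68
79: 58103 = 79·735 + 38
83: 58103 = 83·700 + 3
89: 58103 = 89·652 + 75
97: 58103 = 97·599

97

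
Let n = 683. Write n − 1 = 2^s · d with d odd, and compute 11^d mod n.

683 − 1 = 682 = 2^1 · 341, so d = 341.
11^1 ≡ 11 (mod 683)
11^2 ≡ 11^2 = 121 ≡ 121 (mod 683)
11^4 ≡ 121^2 = 14641 ≡ 298 (mod 683)
11^8 ≡ 298^2 = 88804 ≡ 14 (mod 683)
11^16 ≡ 14^2 = 196 ≡ 196 (mod 683)
11^32 ≡ 196^2 = 38416 ≡ 168 (mod 683)
11^64 ≡ 168^2 = 28224 ≡ 221 (mod 683)
11^128 ≡ 221^2 = 48841 ≡ 348 (mod 683)
11^256 ≡ 348^2 = 121104 ≡ 213 (mod 683)
341 = 256 + 64 + 16 + 4 + 1 in binary powers of 2.
So 11^341 ≡ 213 · 221 · 196 · 298 · 11 ≡ 682 (mod 683).
Since 11^d ≡ 682 (mod 683), base 11 does not prove 683 composite.

682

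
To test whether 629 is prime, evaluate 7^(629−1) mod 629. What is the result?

293

7^1 ≡ 7 (mod 629)
7^2 ≡ 7^2 = 49 ≡ 49 (mod 629)
7^4 ≡ 49^2 = 2401 ≡ 514 (mod 629)
7^8 ≡ 514^2 = 264196 ≡ 16 (mod 629)
7^16 ≡ 16^2 = 256 ≡ 256 (mod 629)
7^32 ≡ 256^2 = 65536 ≡ 120 (mod 629)
7^64 ≡ 120^2 = 14400 ≡ 562 (mod 629)
7^128 ≡ 562^2 = 315844 ≡ 86 (mod 629)
7^256 ≡ 86^2 = 7396 ≡ 477 (mod 629)
7^512 ≡ 477^2 = 227529 ≡ 460 (mod 629)
628 = 512 + 64 + 32 + 16 + 4 in binary powers of 2.
So 7^628 ≡ 460 · 562 · 120 · 256 · 514 ≡ 293 (mod 629).
Since 293 ≠ 1, base 7 is a Fermat witness: 629 is composite.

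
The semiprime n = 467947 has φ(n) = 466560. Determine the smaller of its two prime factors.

577

φ(n) = (p−1)(q−1) = n − (p+q) + 1, so p + q = 467947 − 466560 + 1 = 1388.
p and q are the roots of t² − 1388t + 467947 = 0.
Discriminant: 1388² − 4·467947 = 1926544 − 1871788 = 54756; √54756 = 234.
q = (1388 − 234)/2 = 577, p = (1388 + 234)/2 = 811.
Check: 577 · 811 = 467947.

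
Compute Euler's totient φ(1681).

1640

Factor: 1681 = 41^2.
φ(1681) = 41^1·(41−1) = 1640.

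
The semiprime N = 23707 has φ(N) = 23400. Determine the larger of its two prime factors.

φ(n) = (p−1)(q−1) = n − (p+q) + 1, so p + q = 23707 − 23400 + 1 = 308.
p and q are the roots of t² − 308t + 23707 = 0.
Discriminant: 308² − 4·23707 = 94864 − 94828 = 36; √36 = 6.
q = (308 − 6)/2 = 151, p = (308 + 6)/2 = 157.
Check: 151 · 157 = 23707.

157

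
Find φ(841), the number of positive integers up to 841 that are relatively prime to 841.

Factor: 841 = 29^2.
φ(841) = 29^1·(29−1) = 812.

812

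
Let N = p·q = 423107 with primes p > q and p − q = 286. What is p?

809

Since p = q + 286, we have 423107 = q(q + 286), so q² + 286q − 423107 = 0.
Discriminant: 286² + 4·423107 = 81796 + 1692428 = 1774224; √1774224 = 1332.
q = (−286 + 1332)/2 = 523, and p = q + 286 = 809.
Check: 523 · 809 = 423107.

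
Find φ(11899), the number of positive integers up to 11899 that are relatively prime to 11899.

11664

Factor: 11899 = 73 · 163.
φ(11899) = (73−1) · (163−1) = 72 · 162 = 11664.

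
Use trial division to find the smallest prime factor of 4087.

4087 is odd.
Digit sum 19, not divisible by 3.
Ends in 7: not divisible by 5.
7: 4087 = 7·583 + 6
11: 4087 = 11·371 + 6
13: 4087 = 13·314 + 5
17: 4087 = 17·240 + 7
19: 4087 = 19·215 + 2
23: 4087 = 23·177 + 16
29: 4087 = 29·140 + 27
31: 4087 = 31·131 + 26
37: 4087 = 37·110 + 17
41: 4087 = 41·99 + 28
43: 4087 = 43·95 + 2
47: 4087 = 47·86 + 45
53: 4087 = 53·77 + 6
59: 4087 = 59·69 + 16
61: 4087 = 61·67

61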